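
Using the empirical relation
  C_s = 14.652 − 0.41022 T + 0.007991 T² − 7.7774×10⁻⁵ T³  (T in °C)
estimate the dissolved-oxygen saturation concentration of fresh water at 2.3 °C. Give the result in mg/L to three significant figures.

C_s = 14.652 − 0.41022×2.3 + 0.007991×2.3² − 7.7774×10⁻⁵×2.3³ = 13.75 mg/L.

C_s ≈ 13.7 mg/L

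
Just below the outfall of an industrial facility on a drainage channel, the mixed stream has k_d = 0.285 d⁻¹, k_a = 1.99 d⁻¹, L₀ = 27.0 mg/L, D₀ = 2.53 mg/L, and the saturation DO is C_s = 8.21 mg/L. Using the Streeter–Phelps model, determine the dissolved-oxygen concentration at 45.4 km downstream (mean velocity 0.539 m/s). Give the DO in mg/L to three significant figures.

DO ≈ 5.08 mg/L

Travel time t = x/v = 45.4 km / (0.539 m/s) = 45400 m / 0.539 m/s = 84230 s = 0.9749 d.
k_d L₀/(k_a−k_d) = 0.285×27.0/(1.99−0.285) = 7.695/1.705 = 4.513 mg/L.
e^(−k_d t) = e^(−0.285×0.9749) = 0.7574; e^(−k_a t) = e^(−1.99×0.9749) = 0.1437.
D = 4.513 × (0.7574 − 0.1437) + 2.53 × 0.1437 = 2.770 + 0.3636 = 3.133 mg/L.
DO = C_s − D = 8.21 − 3.133 = 5.077 mg/L.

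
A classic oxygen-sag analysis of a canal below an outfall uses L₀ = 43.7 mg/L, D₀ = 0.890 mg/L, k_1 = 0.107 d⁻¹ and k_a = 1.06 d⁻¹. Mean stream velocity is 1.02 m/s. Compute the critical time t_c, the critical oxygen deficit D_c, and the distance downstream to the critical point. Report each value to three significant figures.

t_c ≈ 2.20 d; D_c ≈ 3.49 mg/L; x_c ≈ 194 km

t_c = [1/(k_a−k_1)] ln[(k_a/k_1)(1 − D₀(k_a−k_1)/(k_1 L₀))]
= [1/(1.06−0.107)] ln[(1.06/0.107)(1 − 0.890×0.9530/(0.107×43.7))]
= (1/0.9530) ln[9.907 × 0.8186] = 1.049 × ln(8.110) = 1.049 × 2.093 = 2.196 d.
L(t_c) = L₀ e^(−k_1 t_c) = 43.7 × 0.7906 = 34.55 mg/L, and at the critical point k_a D_c = k_1 L, so D_c = (0.107/1.06) × 34.55 = 3.487 mg/L.
x_c = v t_c = 1.02 m/s × 2.196 d × 86400 s/d = 193600 m ≈ 194 km.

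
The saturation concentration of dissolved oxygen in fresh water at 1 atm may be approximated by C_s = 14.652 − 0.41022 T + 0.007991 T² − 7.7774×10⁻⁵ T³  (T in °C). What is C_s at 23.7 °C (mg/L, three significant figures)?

C_s ≈ 8.38 mg/L

C_s = 14.652 − 0.41022×23.7 + 0.007991×23.7² − 7.7774×10⁻⁵×23.7³ = 8.383 mg/L.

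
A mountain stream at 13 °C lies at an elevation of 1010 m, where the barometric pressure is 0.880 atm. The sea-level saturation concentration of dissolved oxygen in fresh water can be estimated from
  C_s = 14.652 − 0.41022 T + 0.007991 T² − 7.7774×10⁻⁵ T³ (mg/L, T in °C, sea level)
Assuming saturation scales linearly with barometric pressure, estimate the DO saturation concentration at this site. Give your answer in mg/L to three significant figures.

C_s ≈ 9.24 mg/L

At sea level: C_s = 14.652 − 0.41022×13 + 0.007991×13² − 7.7774×10⁻⁵×13³ = 10.50 mg/L.
Pressure correction: C_s' = 10.50 × 0.880 = 9.239 mg/L.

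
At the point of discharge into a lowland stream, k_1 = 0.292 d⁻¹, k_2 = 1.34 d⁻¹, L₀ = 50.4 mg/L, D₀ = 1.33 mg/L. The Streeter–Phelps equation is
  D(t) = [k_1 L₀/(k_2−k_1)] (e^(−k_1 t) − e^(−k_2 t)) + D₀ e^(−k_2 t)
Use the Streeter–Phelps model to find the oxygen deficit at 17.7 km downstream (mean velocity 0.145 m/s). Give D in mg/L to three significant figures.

D ≈ 7.38 mg/L

Travel time t = x/v = 17.7 km / (0.145 m/s) = 17700 m / 0.145 m/s = 122100 s = 1.413 d.
k_1 L₀/(k_2−k_1) = 0.292×50.4/(1.34−0.292) = 14.72/1.048 = 14.04 mg/L.
e^(−k_1 t) = e^(−0.292×1.413) = 0.6620; e^(−k_2 t) = e^(−1.34×1.413) = 0.1506.
D = 14.04 × (0.6620 − 0.1506) + 1.33 × 0.1506 = 7.181 + 0.2003 = 7.381 mg/L.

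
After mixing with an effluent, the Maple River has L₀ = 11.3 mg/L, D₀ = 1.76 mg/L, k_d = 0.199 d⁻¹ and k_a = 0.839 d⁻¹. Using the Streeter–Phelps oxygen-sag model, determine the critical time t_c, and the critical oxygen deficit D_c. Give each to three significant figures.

t_c = [1/(k_a−k_d)] ln[(k_a/k_d)(1 − D₀(k_a−k_d)/(k_d L₀))]
= [1/(0.839−0.199)] ln[(0.839/0.199)(1 − 1.76×0.6400/(0.199×11.3))]
= (1/0.6400) ln[4.216 × 0.4991] = 1.563 × ln(2.104) = 1.563 × 0.7439 = 1.162 d.
D_c = (k_d/k_a) L₀ e^(−k_d t_c) = (0.199/0.839) × 11.3 × e^(−0.199×1.162) = 0.2372 × 11.3 × 0.7935 = 2.127 mg/L.

t_c ≈ 1.16 d; D_c ≈ 2.13 mg/L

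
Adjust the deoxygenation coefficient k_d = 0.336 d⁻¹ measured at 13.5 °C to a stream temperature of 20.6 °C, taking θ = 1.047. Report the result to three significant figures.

k_d ≈ 0.466 d⁻¹

k_d(T₂) = k_d(T₁) · θ^(T₂−T₁) = 0.336 × 1.047^(20.6−13.5)
= 0.336 × 1.047^7.10 = 0.336 × 1.386 = 0.4655 d⁻¹.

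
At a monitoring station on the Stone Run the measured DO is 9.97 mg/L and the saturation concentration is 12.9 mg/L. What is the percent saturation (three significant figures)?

% saturation = C/C_s × 100 = 9.97/12.9 × 100 = 77.3 %.

77.3 % saturation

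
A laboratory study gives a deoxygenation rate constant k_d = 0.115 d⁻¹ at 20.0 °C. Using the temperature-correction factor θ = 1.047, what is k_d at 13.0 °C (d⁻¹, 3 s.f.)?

k_d(T₂) = k_d(T₁) · θ^(T₂−T₁) = 0.115 × 1.047^(13.0−20.0)
= 0.115 × 1.047^-7.00 = 0.115 × 0.7251 = 0.08338 d⁻¹.

k_d ≈ 0.0834 d⁻¹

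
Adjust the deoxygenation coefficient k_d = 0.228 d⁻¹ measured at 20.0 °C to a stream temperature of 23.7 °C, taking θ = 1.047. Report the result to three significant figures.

k_d ≈ 0.270 d⁻¹

k_d(T₂) = k_d(T₁) · θ^(T₂−T₁) = 0.228 × 1.047^(23.7−20.0)
= 0.228 × 1.047^3.70 = 0.228 × 1.185 = 0.2702 d⁻¹.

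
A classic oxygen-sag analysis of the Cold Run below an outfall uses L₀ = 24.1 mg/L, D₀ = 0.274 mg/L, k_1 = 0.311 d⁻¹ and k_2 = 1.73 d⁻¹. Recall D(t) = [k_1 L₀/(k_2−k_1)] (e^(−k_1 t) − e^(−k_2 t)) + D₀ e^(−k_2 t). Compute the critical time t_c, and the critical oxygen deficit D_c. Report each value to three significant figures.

t_c ≈ 1.17 d; D_c ≈ 3.01 mg/L

With k_2/k_1 = 5.563 and 1 − D₀(k_2−k_1)/(k_1 L₀) = 0.9481,
t_c = ln(5.563 × 0.9481) / (1.73 − 0.311) = ln(5.274) / 1.419 = 1.663/1.419 = 1.172 d.
L(t_c) = L₀ e^(−k_1 t_c) = 24.1 × 0.6946 = 16.74 mg/L, and at the critical point k_2 D_c = k_1 L, so D_c = (0.311/1.73) × 16.74 = 3.009 mg/L.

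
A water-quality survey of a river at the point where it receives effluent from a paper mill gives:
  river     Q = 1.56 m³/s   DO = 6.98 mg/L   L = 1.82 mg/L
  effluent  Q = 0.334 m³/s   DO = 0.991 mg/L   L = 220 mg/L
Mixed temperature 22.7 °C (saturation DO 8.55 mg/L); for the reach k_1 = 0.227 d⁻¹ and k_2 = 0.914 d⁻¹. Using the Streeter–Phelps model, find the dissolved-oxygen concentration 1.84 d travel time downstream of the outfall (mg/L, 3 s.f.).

Mixed DO = (1.56×6.98 + 0.334×0.991)/(1.56+0.334) = 11.22/1.894 = 5.924 mg/L.
Mixed L₀ = (1.56×1.82 + 0.334×220)/(1.894) = 76.32/1.894 = 40.30 mg/L.
Initial deficit D₀ = C_s − DO₀ = 8.55 − 5.924 = 2.626 mg/L.
D(1.84) = [0.227×40.30/(0.914−0.227)](e^(−0.227×1.84) − e^(−0.914×1.84)) + 2.626 e^(−0.914×1.84)
= 13.31 × (0.6586 − 0.1860) + 2.626 × 0.1860 = 6.780 mg/L.
DO = 8.55 − 6.780 = 1.770 mg/L.

DO ≈ 1.77 mg/L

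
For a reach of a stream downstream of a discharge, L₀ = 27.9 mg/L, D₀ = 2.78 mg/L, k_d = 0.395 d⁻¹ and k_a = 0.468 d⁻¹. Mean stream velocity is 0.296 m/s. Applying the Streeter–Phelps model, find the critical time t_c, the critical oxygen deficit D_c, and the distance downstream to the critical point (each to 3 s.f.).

t_c ≈ 2.07 d; D_c ≈ 10.4 mg/L; x_c ≈ 52.9 km

t_c = [1/(k_a−k_d)] ln[(k_a/k_d)(1 − D₀(k_a−k_d)/(k_d L₀))]
= [1/(0.468−0.395)] ln[(0.468/0.395)(1 − 2.78×0.07300/(0.395×27.9))]
= (1/0.07300) ln[1.185 × 0.9816] = 13.70 × ln(1.163) = 13.70 × 0.1510 = 2.068 d.
L(t_c) = L₀ e^(−k_d t_c) = 27.9 × 0.4417 = 12.32 mg/L, and at the critical point k_a D_c = k_d L, so D_c = (0.395/0.468) × 12.32 = 10.40 mg/L.
x_c = v t_c = 0.296 m/s × 2.068 d × 86400 s/d = 52900 m ≈ 52.9 km.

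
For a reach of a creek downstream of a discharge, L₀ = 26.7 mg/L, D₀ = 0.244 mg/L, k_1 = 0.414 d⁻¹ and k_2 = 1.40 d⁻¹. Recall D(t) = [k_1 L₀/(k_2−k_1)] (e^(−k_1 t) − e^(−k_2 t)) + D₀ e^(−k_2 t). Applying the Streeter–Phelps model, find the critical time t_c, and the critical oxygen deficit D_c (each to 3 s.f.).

t_c ≈ 1.21 d; D_c ≈ 4.78 mg/L

t_c = [1/(k_2−k_1)] ln[(k_2/k_1)(1 − D₀(k_2−k_1)/(k_1 L₀))]
= [1/(1.40−0.414)] ln[(1.40/0.414)(1 − 0.244×0.9860/(0.414×26.7))]
= (1/0.9860) ln[3.382 × 0.9782] = 1.014 × ln(3.308) = 1.014 × 1.196 = 1.213 d.
L(t_c) = L₀ e^(−k_1 t_c) = 26.7 × 0.6051 = 16.16 mg/L, and at the critical point k_2 D_c = k_1 L, so D_c = (0.414/1.40) × 16.16 = 4.778 mg/L.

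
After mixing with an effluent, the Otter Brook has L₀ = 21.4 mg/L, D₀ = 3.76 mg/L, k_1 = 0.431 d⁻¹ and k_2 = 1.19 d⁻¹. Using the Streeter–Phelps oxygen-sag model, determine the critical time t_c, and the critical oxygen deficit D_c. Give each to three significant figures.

With k_2/k_1 = 2.761 and 1 − D₀(k_2−k_1)/(k_1 L₀) = 0.6906,
t_c = ln(2.761 × 0.6906) / (1.19 − 0.431) = ln(1.907) / 0.7590 = 0.6454/0.7590 = 0.8503 d.
L(t_c) = L₀ e^(−k_1 t_c) = 21.4 × 0.6932 = 14.83 mg/L, and at the critical point k_2 D_c = k_1 L, so D_c = (0.431/1.19) × 14.83 = 5.373 mg/L.

t_c ≈ 0.850 d; D_c ≈ 5.37 mg/L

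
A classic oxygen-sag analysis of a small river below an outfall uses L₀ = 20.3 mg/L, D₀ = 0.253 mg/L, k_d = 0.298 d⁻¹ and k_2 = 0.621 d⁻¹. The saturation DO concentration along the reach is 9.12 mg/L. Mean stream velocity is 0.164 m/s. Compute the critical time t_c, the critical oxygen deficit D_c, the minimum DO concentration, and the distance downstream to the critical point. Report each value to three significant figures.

With k_2/k_d = 2.084 and 1 − D₀(k_2−k_d)/(k_d L₀) = 0.9865,
t_c = ln(2.084 × 0.9865) / (0.621 − 0.298) = ln(2.056) / 0.3230 = 0.7206/0.3230 = 2.231 d.
L(t_c) = L₀ e^(−k_d t_c) = 20.3 × 0.5143 = 10.44 mg/L, and at the critical point k_2 D_c = k_d L, so D_c = (0.298/0.621) × 10.44 = 5.010 mg/L.
Minimum DO = C_s − D_c = 9.12 − 5.010 = 4.110 mg/L.
x_c = v t_c = 0.164 m/s × 2.231 d × 86400 s/d = 31610 m ≈ 31.6 km.

t_c ≈ 2.23 d; D_c ≈ 5.01 mg/L; min DO ≈ 4.11 mg/L; x_c ≈ 31.6 km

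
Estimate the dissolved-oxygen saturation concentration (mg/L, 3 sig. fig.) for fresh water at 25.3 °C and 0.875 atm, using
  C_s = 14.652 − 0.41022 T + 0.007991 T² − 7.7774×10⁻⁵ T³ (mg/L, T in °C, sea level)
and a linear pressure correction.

C_s ≈ 7.11 mg/L

At sea level: C_s = 14.652 − 0.41022×25.3 + 0.007991×25.3² − 7.7774×10⁻⁵×25.3³ = 8.129 mg/L.
Pressure correction: C_s' = 8.129 × 0.875 = 7.113 mg/L.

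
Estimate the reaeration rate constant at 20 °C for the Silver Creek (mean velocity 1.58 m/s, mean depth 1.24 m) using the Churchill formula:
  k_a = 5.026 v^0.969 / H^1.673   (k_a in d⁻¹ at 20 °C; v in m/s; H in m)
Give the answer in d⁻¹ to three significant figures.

k_a = 5.026 × 1.58^0.969 / 1.24^1.673 = 5.026 × 1.558 / 1.433 = 5.463 d⁻¹.

k_a ≈ 5.46 d⁻¹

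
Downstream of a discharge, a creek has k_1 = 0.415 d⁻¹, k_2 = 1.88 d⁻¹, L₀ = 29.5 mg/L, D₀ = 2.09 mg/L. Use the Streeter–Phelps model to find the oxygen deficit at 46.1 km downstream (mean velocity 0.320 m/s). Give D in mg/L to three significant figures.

D ≈ 3.91 mg/L

Travel time t = x/v = 46.1 km / (0.320 m/s) = 46100 m / 0.320 m/s = 144100 s = 1.667 d.
k_1 L₀/(k_2−k_1) = 0.415×29.5/(1.88−0.415) = 12.24/1.465 = 8.357 mg/L.
e^(−k_1 t) = e^(−0.415×1.667) = 0.5006; e^(−k_2 t) = e^(−1.88×1.667) = 0.04351.
D = 8.357 × (0.5006 − 0.04351) + 2.09 × 0.04351 = 3.820 + 0.09094 = 3.911 mg/L.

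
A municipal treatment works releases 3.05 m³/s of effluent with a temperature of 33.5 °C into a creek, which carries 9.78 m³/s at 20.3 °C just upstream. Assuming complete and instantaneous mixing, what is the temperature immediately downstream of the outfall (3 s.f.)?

Flow-weighted mixing: C = (Q_r C_r + Q_w C_w)/(Q_r + Q_w)
= (9.78×20.3 + 3.05×33.5)/(9.78 + 3.05) = 300.7/12.83 = 23.44 °C.

23.4 °C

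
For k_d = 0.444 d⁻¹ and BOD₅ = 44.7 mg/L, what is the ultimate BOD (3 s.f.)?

L₀ ≈ 50.1 mg/L

BOD₅ = L₀(1 − e^(−5k_d)) ⇒ L₀ = BOD₅ / (1 − e^(−5×0.444))
= 44.7 / (1 − 0.1086) = 44.7 / 0.8914 = 50.15 mg/L.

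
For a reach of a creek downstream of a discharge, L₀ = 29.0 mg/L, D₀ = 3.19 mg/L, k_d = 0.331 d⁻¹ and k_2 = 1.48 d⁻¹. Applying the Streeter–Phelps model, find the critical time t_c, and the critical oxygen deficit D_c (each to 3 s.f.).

t_c ≈ 0.885 d; D_c ≈ 4.84 mg/L

With k_2/k_d = 4.471 and 1 − D₀(k_2−k_d)/(k_d L₀) = 0.6182,
t_c = ln(4.471 × 0.6182) / (1.48 − 0.331) = ln(2.764) / 1.149 = 1.017/1.149 = 0.8848 d.
D_c = (k_d/k_2) L₀ e^(−k_d t_c) = (0.331/1.48) × 29.0 × e^(−0.331×0.8848) = 0.2236 × 29.0 × 0.7461 = 4.839 mg/L.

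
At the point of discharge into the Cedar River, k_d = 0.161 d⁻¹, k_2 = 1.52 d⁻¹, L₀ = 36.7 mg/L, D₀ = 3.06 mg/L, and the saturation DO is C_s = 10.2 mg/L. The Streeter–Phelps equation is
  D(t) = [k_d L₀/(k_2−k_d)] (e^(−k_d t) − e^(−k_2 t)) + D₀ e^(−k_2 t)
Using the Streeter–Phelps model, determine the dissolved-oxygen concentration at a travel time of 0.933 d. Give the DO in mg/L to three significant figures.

k_d L₀/(k_2−k_d) = 0.161×36.7/(1.52−0.161) = 5.909/1.359 = 4.348 mg/L.
e^(−k_d t) = e^(−0.161×0.9330) = 0.8605; e^(−k_2 t) = e^(−1.52×0.9330) = 0.2422.
D = 4.348 × (0.8605 − 0.2422) + 3.06 × 0.2422 = 2.689 + 0.7410 = 3.430 mg/L.
DO = C_s − D = 10.2 − 3.430 = 6.770 mg/L.

DO ≈ 6.77 mg/L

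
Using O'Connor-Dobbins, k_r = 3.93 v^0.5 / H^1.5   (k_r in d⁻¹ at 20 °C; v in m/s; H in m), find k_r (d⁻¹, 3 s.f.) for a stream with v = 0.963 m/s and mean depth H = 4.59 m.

k_r = 3.93 × 0.963^0.5 / 4.59^1.5 = 3.93 × 0.9813 / 9.834 = 0.3922 d⁻¹.

k_r ≈ 0.392 d⁻¹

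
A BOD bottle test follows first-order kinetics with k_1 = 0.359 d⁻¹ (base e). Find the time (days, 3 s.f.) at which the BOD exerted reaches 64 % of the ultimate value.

t ≈ 2.85 d

y/L₀ = 1 − e^(−k_1 t) = 0.64 ⇒ e^(−k_1 t) = 0.360
t = −ln(0.360) / 0.359 = 1.022 / 0.359 = 2.846 d.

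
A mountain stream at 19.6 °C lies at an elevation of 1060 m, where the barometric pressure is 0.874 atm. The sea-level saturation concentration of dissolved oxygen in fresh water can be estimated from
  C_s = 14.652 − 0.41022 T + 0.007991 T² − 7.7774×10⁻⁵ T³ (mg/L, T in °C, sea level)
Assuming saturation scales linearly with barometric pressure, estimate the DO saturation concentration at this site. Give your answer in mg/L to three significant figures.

At sea level: C_s = 14.652 − 0.41022×19.6 + 0.007991×19.6² − 7.7774×10⁻⁵×19.6³ = 9.096 mg/L.
Pressure correction: C_s' = 9.096 × 0.874 = 7.950 mg/L.

C_s ≈ 7.95 mg/L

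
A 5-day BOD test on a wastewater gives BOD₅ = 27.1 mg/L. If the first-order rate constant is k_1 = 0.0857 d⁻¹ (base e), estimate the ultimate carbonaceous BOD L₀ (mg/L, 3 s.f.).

BOD₅ = L₀(1 − e^(−5k_1)) ⇒ L₀ = BOD₅ / (1 − e^(−5×0.0857))
= 27.1 / (1 − 0.6515) = 27.1 / 0.3485 = 77.76 mg/L.

L₀ ≈ 77.8 mg/L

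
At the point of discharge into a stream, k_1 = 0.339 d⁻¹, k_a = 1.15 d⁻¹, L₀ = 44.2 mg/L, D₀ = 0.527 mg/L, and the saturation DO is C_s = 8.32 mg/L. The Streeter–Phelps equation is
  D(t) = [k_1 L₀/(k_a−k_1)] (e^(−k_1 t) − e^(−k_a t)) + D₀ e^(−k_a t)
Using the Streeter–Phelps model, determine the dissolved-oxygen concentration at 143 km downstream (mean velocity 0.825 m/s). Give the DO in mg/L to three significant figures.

Travel time t = x/v = 143 km / (0.825 m/s) = 143000 m / 0.825 m/s = 173300 s = 2.006 d.
k_1 L₀/(k_a−k_1) = 0.339×44.2/(1.15−0.339) = 14.98/0.8110 = 18.48 mg/L.
e^(−k_1 t) = e^(−0.339×2.006) = 0.5066; e^(−k_a t) = e^(−1.15×2.006) = 0.09955.
D = 18.48 × (0.5066 − 0.09955) + 0.527 × 0.09955 = 7.520 + 0.05246 = 7.572 mg/L.
DO = C_s − D = 8.32 − 7.572 = 0.7475 mg/L.

DO ≈ 0.748 mg/L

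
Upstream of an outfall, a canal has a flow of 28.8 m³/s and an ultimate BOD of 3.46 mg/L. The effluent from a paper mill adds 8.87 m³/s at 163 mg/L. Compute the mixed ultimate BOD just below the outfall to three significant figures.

Flow-weighted mixing: C = (Q_r C_r + Q_w C_w)/(Q_r + Q_w)
= (28.8×3.46 + 8.87×163)/(28.8 + 8.87) = 1545/37.67 = 41.03 mg/L.

41.0 mg/L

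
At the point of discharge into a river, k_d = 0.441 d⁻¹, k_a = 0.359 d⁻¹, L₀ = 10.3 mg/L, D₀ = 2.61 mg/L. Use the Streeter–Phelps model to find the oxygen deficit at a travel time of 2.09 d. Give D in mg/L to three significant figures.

D ≈ 5.35 mg/L

k_d L₀/(k_a−k_d) = 0.441×10.3/(0.359−0.441) = 4.542/-0.08200 = -55.39 mg/L.
e^(−k_d t) = e^(−0.441×2.090) = 0.3978; e^(−k_a t) = e^(−0.359×2.090) = 0.4722.
D = -55.39 × (0.3978 − 0.4722) + 2.61 × 0.4722 = 4.120 + 1.232 = 5.352 mg/L.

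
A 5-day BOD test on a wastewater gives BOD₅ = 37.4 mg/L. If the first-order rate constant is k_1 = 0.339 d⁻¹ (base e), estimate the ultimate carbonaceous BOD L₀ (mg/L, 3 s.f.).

BOD₅ = L₀(1 − e^(−5k_1)) ⇒ L₀ = BOD₅ / (1 − e^(−5×0.339))
= 37.4 / (1 − 0.1836) = 37.4 / 0.8164 = 45.81 mg/L.

L₀ ≈ 45.8 mg/L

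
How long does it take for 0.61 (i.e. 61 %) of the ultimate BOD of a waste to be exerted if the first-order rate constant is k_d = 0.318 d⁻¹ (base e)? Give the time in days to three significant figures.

y/L₀ = 1 − e^(−k_d t) = 0.61 ⇒ e^(−k_d t) = 0.390
t = −ln(0.390) / 0.318 = 0.9416 / 0.318 = 2.961 d.

t ≈ 2.96 d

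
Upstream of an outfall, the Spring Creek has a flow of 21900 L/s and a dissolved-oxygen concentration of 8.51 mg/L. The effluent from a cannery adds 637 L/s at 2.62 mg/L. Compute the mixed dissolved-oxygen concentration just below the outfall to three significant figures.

8.34 mg/L

Flow-weighted mixing: C = (Q_r C_r + Q_w C_w)/(Q_r + Q_w)
= (21900×8.51 + 637×2.62)/(21900 + 637) = 188000/22540 = 8.344 mg/L.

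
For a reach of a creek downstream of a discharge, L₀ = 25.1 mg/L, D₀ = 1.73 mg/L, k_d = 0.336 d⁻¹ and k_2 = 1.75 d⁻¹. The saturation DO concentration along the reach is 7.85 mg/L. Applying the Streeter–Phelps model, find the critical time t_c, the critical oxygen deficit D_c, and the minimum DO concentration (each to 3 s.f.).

t_c ≈ 0.925 d; D_c ≈ 3.53 mg/L; min DO ≈ 4.32 mg/L

With k_2/k_d = 5.208 and 1 − D₀(k_2−k_d)/(k_d L₀) = 0.7099,
t_c = ln(5.208 × 0.7099) / (1.75 − 0.336) = ln(3.698) / 1.414 = 1.308/1.414 = 0.9248 d.
L(t_c) = L₀ e^(−k_d t_c) = 25.1 × 0.7329 = 18.40 mg/L, and at the critical point k_2 D_c = k_d L, so D_c = (0.336/1.75) × 18.40 = 3.532 mg/L.
Minimum DO = C_s − D_c = 7.85 − 3.532 = 4.318 mg/L.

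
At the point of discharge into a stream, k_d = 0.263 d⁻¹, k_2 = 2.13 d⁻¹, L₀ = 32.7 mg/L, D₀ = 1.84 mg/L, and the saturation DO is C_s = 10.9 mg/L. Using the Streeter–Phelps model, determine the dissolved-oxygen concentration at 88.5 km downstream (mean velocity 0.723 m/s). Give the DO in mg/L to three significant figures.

DO ≈ 7.86 mg/L

Travel time t = x/v = 88.5 km / (0.723 m/s) = 88500 m / 0.723 m/s = 122400 s = 1.417 d.
k_d L₀/(k_2−k_d) = 0.263×32.7/(2.13−0.263) = 8.600/1.867 = 4.606 mg/L.
e^(−k_d t) = e^(−0.263×1.417) = 0.6889; e^(−k_2 t) = e^(−2.13×1.417) = 0.04892.
D = 4.606 × (0.6889 − 0.04892) + 1.84 × 0.04892 = 2.948 + 0.09000 = 3.038 mg/L.
DO = C_s − D = 10.9 − 3.038 = 7.862 mg/L.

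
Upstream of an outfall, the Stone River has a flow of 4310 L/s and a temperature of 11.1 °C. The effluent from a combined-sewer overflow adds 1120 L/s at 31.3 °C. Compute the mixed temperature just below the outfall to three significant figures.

15.3 °C

Flow-weighted mixing: C = (Q_r C_r + Q_w C_w)/(Q_r + Q_w)
= (4310×11.1 + 1120×31.3)/(4310 + 1120) = 82900/5430 = 15.27 °C.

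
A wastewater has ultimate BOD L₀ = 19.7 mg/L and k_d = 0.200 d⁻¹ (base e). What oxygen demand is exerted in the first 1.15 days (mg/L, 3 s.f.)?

y_t = L₀(1 − e^(−k_d t)) = 19.7 × (1 − e^(−0.200×1.15))
= 19.7 × (1 − 0.7945) = 19.7 × 0.2055 = 4.048 mg/L.

y ≈ 4.05 mg/L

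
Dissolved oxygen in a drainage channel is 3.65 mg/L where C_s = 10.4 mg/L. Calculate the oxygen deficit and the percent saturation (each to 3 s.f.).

D ≈ 6.75 mg/L; 35.1 % saturation

D = C_s − C = 10.4 − 3.65 = 6.75 mg/L.
% saturation = 3.65/10.4 × 100 = 35.1 %.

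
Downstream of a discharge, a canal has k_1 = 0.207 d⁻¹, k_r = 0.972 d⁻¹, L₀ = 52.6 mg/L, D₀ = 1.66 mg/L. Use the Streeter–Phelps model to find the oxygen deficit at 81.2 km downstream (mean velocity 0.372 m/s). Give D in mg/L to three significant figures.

D ≈ 7.36 mg/L

Travel time t = x/v = 81.2 km / (0.372 m/s) = 81200 m / 0.372 m/s = 218300 s = 2.526 d.
k_1 L₀/(k_r−k_1) = 0.207×52.6/(0.972−0.207) = 10.89/0.7650 = 14.23 mg/L.
e^(−k_1 t) = e^(−0.207×2.526) = 0.5928; e^(−k_r t) = e^(−0.972×2.526) = 0.08581.
D = 14.23 × (0.5928 − 0.08581) + 1.66 × 0.08581 = 7.215 + 0.1424 = 7.358 mg/L.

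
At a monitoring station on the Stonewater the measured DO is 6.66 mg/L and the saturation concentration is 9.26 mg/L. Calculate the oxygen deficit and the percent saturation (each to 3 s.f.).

D = C_s − C = 9.26 − 6.66 = 2.60 mg/L.
% saturation = 6.66/9.26 × 100 = 71.9 %.

D ≈ 2.60 mg/L; 71.9 % saturation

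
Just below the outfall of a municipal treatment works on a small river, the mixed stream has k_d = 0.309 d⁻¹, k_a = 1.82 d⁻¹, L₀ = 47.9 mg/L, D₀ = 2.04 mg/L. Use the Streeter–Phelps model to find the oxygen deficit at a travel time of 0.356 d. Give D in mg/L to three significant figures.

k_d L₀/(k_a−k_d) = 0.309×47.9/(1.82−0.309) = 14.80/1.511 = 9.796 mg/L.
e^(−k_d t) = e^(−0.309×0.3560) = 0.8958; e^(−k_a t) = e^(−1.82×0.3560) = 0.5231.
D = 9.796 × (0.8958 − 0.5231) + 2.04 × 0.5231 = 3.651 + 1.067 = 4.718 mg/L.

D ≈ 4.72 mg/L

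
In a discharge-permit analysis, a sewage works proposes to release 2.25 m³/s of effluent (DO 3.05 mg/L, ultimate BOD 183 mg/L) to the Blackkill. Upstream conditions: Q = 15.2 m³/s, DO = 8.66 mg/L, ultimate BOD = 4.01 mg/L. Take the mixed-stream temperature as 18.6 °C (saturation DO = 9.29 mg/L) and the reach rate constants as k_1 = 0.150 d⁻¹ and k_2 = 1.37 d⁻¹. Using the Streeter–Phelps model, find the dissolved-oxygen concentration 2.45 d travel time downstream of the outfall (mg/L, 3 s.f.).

Mixed DO = (15.2×8.66 + 2.25×3.05)/(15.2+2.25) = 138.5/17.45 = 7.937 mg/L.
Mixed L₀ = (15.2×4.01 + 2.25×183)/(17.45) = 472.7/17.45 = 27.09 mg/L.
Initial deficit D₀ = C_s − DO₀ = 9.29 − 7.937 = 1.353 mg/L.
D(2.45) = [0.150×27.09/(1.37−0.150)](e^(−0.150×2.45) − e^(−1.37×2.45)) + 1.353 e^(−1.37×2.45)
= 3.331 × (0.6925 − 0.03486) + 1.353 × 0.03486 = 2.237 mg/L.
DO = 9.29 − 2.237 = 7.053 mg/L.

DO ≈ 7.05 mg/L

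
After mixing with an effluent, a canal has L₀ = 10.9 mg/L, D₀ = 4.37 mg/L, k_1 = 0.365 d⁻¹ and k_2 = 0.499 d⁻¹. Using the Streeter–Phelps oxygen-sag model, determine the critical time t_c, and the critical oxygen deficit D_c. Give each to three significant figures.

t_c = [1/(k_2−k_1)] ln[(k_2/k_1)(1 − D₀(k_2−k_1)/(k_1 L₀))]
= [1/(0.499−0.365)] ln[(0.499/0.365)(1 − 4.37×0.1340/(0.365×10.9))]
= (1/0.1340) ln[1.367 × 0.8528] = 7.463 × ln(1.166) = 7.463 × 0.1535 = 1.145 d.
L(t_c) = L₀ e^(−k_1 t_c) = 10.9 × 0.6583 = 7.175 mg/L, and at the critical point k_2 D_c = k_1 L, so D_c = (0.365/0.499) × 7.175 = 5.249 mg/L.

t_c ≈ 1.15 d; D_c ≈ 5.25 mg/L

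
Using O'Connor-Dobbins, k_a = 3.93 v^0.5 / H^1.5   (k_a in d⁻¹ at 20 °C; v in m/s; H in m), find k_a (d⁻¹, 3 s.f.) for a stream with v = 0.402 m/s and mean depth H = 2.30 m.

k_a = 3.93 × 0.402^0.5 / 2.30^1.5 = 3.93 × 0.6340 / 3.488 = 0.7144 d⁻¹.

k_a ≈ 0.714 d⁻¹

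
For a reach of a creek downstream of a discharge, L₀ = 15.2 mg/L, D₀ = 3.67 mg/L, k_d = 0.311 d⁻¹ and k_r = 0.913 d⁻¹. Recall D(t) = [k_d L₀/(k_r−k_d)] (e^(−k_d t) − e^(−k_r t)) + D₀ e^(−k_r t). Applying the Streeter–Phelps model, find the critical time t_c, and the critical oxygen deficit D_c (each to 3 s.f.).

t_c = [1/(k_r−k_d)] ln[(k_r/k_d)(1 − D₀(k_r−k_d)/(k_d L₀))]
= [1/(0.913−0.311)] ln[(0.913/0.311)(1 − 3.67×0.6020/(0.311×15.2))]
= (1/0.6020) ln[2.936 × 0.5326] = 1.661 × ln(1.564) = 1.661 × 0.4470 = 0.7426 d.
D_c = (k_d/k_r) L₀ e^(−k_d t_c) = (0.311/0.913) × 15.2 × e^(−0.311×0.7426) = 0.3406 × 15.2 × 0.7938 = 4.110 mg/L.

t_c ≈ 0.743 d; D_c ≈ 4.11 mg/L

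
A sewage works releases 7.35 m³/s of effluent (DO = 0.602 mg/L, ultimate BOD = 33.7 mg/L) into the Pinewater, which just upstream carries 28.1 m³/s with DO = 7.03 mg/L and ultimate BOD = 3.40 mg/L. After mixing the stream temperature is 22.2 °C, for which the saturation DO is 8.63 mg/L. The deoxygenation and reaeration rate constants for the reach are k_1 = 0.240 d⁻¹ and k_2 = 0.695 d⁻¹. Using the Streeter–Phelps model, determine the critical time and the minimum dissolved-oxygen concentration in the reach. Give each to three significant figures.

Mixed DO = (28.1×7.03 + 7.35×0.602)/(28.1+7.35) = 202.0/35.45 = 5.697 mg/L.
Mixed L₀ = (28.1×3.40 + 7.35×33.7)/(35.45) = 343.2/35.45 = 9.682 mg/L.
Initial deficit D₀ = C_s − DO₀ = 8.63 − 5.697 = 2.933 mg/L.
t_c = (1/0.4550) ln[(0.695/0.240)(1 − 2.933×0.4550/(0.240×9.682))] = 2.198 × ln(1.233) = 0.4602 d.
D_c = (0.240/0.695) × 9.682 × e^(−0.240×0.4602) = 0.3453 × 9.682 × 0.8954 = 2.994 mg/L.
Minimum DO = 8.63 − 2.994 = 5.636 mg/L.

t_c ≈ 0.460 d; minimum DO ≈ 5.64 mg/L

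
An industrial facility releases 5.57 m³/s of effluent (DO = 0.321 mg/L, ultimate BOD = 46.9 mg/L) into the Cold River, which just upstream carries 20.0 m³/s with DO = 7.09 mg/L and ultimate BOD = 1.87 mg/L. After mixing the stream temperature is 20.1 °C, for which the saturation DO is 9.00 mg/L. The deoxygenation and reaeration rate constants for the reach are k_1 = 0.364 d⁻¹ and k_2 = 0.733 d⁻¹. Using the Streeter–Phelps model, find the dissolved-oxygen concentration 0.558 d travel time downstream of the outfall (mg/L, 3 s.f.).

DO ≈ 5.00 mg/L

Mixed DO = (20.0×7.09 + 5.57×0.321)/(20.0+5.57) = 143.6/25.57 = 5.615 mg/L.
Mixed L₀ = (20.0×1.87 + 5.57×46.9)/(25.57) = 298.6/25.57 = 11.68 mg/L.
Initial deficit D₀ = C_s − DO₀ = 9.00 − 5.615 = 3.385 mg/L.
D(0.558) = [0.364×11.68/(0.733−0.364)](e^(−0.364×0.558) − e^(−0.733×0.558)) + 3.385 e^(−0.733×0.558)
= 11.52 × (0.8162 − 0.6643) + 3.385 × 0.6643 = 3.998 mg/L.
DO = 9.00 − 3.998 = 5.002 mg/L.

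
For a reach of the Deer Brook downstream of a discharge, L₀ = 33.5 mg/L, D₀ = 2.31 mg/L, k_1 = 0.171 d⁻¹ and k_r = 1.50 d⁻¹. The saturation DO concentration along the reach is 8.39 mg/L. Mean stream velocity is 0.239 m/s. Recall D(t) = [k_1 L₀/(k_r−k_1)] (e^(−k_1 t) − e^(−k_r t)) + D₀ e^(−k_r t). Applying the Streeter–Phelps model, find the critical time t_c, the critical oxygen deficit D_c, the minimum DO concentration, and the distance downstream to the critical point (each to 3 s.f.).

With k_r/k_1 = 8.772 and 1 − D₀(k_r−k_1)/(k_1 L₀) = 0.4641,
t_c = ln(8.772 × 0.4641) / (1.50 − 0.171) = ln(4.071) / 1.329 = 1.404/1.329 = 1.056 d.
L(t_c) = L₀ e^(−k_1 t_c) = 33.5 × 0.8347 = 27.96 mg/L, and at the critical point k_r D_c = k_1 L, so D_c = (0.171/1.50) × 27.96 = 3.188 mg/L.
Minimum DO = C_s − D_c = 8.39 − 3.188 = 5.202 mg/L.
x_c = v t_c = 0.239 m/s × 1.056 d × 86400 s/d = 21810 m ≈ 21.8 km.

t_c ≈ 1.06 d; D_c ≈ 3.19 mg/L; min DO ≈ 5.20 mg/L; x_c ≈ 21.8 km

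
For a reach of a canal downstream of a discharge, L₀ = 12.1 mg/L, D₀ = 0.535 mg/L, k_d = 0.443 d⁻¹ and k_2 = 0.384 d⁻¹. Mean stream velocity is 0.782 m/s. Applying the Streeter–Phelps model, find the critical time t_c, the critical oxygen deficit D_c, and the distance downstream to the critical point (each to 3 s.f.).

t_c ≈ 2.32 d; D_c ≈ 4.99 mg/L; x_c ≈ 157 km

t_c = [1/(k_2−k_d)] ln[(k_2/k_d)(1 − D₀(k_2−k_d)/(k_d L₀))]
= [1/(0.384−0.443)] ln[(0.384/0.443)(1 − 0.535×-0.05900/(0.443×12.1))]
= (1/-0.05900) ln[0.8668 × 1.006] = -16.95 × ln(0.8719) = -16.95 × -0.1371 = 2.323 d.
L(t_c) = L₀ e^(−k_d t_c) = 12.1 × 0.3573 = 4.324 mg/L, and at the critical point k_2 D_c = k_d L, so D_c = (0.443/0.384) × 4.324 = 4.988 mg/L.
x_c = v t_c = 0.782 m/s × 2.323 d × 86400 s/d = 157000 m ≈ 157 km.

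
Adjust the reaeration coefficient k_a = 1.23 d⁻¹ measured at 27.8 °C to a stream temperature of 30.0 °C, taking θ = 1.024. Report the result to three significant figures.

k_a(T₂) = k_a(T₁) · θ^(T₂−T₁) = 1.23 × 1.024^(30.0−27.8)
= 1.23 × 1.024^2.20 = 1.23 × 1.054 = 1.296 d⁻¹.

k_a ≈ 1.30 d⁻¹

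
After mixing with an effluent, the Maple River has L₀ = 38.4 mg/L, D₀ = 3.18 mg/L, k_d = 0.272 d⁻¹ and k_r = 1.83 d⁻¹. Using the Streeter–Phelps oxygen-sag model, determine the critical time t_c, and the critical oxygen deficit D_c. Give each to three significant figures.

t_c ≈ 0.811 d; D_c ≈ 4.58 mg/L

t_c = [1/(k_r−k_d)] ln[(k_r/k_d)(1 − D₀(k_r−k_d)/(k_d L₀))]
= [1/(1.83−0.272)] ln[(1.83/0.272)(1 − 3.18×1.558/(0.272×38.4))]
= (1/1.558) ln[6.728 × 0.5257] = 0.6418 × ln(3.537) = 0.6418 × 1.263 = 0.8108 d.
L(t_c) = L₀ e^(−k_d t_c) = 38.4 × 0.8021 = 30.80 mg/L, and at the critical point k_r D_c = k_d L, so D_c = (0.272/1.83) × 30.80 = 4.578 mg/L.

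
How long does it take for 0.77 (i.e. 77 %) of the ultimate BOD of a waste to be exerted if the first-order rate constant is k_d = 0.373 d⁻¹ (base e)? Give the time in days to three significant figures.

t ≈ 3.94 d

y/L₀ = 1 − e^(−k_d t) = 0.77 ⇒ e^(−k_d t) = 0.230
t = −ln(0.230) / 0.373 = 1.470 / 0.373 = 3.940 d.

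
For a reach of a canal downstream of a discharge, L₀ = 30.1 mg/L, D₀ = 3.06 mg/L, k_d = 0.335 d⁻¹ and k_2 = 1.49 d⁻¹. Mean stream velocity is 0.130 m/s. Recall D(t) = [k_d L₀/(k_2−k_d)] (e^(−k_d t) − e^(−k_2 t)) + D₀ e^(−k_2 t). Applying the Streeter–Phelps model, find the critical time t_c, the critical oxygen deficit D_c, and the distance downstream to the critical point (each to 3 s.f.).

At the critical point dD/dt = 0, so k_d L₀ e^(−k_d t) = k_2 D. Substituting D(t) from the Streeter–Phelps equation and solving for t gives
t_c = ln[(k_2/k_d)(1 − D₀(k_2−k_d)/(k_d L₀))] / (k_2−k_d).
Here k_2−k_d = 1.155 d⁻¹ and 1 − D₀(k_2−k_d)/(k_d L₀) = 1 − 3.06×1.155/(0.335×30.1) = 0.6495, so
t_c = ln(4.448 × 0.6495) / 1.155 = 1.061 / 1.155 = 0.9185 d.
L(t_c) = L₀ e^(−k_d t_c) = 30.1 × 0.7351 = 22.13 mg/L, and at the critical point k_2 D_c = k_d L, so D_c = (0.335/1.49) × 22.13 = 4.975 mg/L.
x_c = v t_c = 0.130 m/s × 0.9185 d × 86400 s/d = 10320 m ≈ 10.3 km.

t_c ≈ 0.918 d; D_c ≈ 4.98 mg/L; x_c ≈ 10.3 km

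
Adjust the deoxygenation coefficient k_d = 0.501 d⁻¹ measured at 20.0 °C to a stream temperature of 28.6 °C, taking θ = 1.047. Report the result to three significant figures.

k_d(T₂) = k_d(T₁) · θ^(T₂−T₁) = 0.501 × 1.047^(28.6−20.0)
= 0.501 × 1.047^8.60 = 0.501 × 1.484 = 0.7437 d⁻¹.

k_d ≈ 0.744 d⁻¹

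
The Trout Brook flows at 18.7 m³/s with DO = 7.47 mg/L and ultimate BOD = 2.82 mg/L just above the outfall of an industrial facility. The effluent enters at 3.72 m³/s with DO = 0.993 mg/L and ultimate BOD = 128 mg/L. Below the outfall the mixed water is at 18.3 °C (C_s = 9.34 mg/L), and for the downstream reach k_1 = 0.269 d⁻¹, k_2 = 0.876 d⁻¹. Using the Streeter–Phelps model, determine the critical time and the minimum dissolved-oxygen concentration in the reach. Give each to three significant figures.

Mixed DO = (18.7×7.47 + 3.72×0.993)/(18.7+3.72) = 143.4/22.42 = 6.395 mg/L.
Mixed L₀ = (18.7×2.82 + 3.72×128)/(22.42) = 528.9/22.42 = 23.59 mg/L.
Initial deficit D₀ = C_s − DO₀ = 9.34 − 6.395 = 2.945 mg/L.
t_c = (1/0.6070) ln[(0.876/0.269)(1 − 2.945×0.6070/(0.269×23.59))] = 1.647 × ln(2.339) = 1.400 d.
D_c = (0.269/0.876) × 23.59 × e^(−0.269×1.400) = 0.3071 × 23.59 × 0.6862 = 4.971 mg/L.
Minimum DO = 9.34 − 4.971 = 4.369 mg/L.

t_c ≈ 1.40 d; minimum DO ≈ 4.37 mg/L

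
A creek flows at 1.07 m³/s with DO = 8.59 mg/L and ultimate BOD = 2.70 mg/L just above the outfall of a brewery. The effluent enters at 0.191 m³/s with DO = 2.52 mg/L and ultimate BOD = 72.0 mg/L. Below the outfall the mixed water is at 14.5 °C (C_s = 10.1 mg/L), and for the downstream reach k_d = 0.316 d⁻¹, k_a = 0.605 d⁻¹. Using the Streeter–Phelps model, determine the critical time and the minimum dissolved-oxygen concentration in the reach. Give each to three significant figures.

Mixed DO = (1.07×8.59 + 0.191×2.52)/(1.07+0.191) = 9.673/1.261 = 7.671 mg/L.
Mixed L₀ = (1.07×2.70 + 0.191×72.0)/(1.261) = 16.64/1.261 = 13.20 mg/L.
Initial deficit D₀ = C_s − DO₀ = 10.1 − 7.671 = 2.429 mg/L.
t_c = (1/0.2890) ln[(0.605/0.316)(1 − 2.429×0.2890/(0.316×13.20))] = 3.460 × ln(1.592) = 1.609 d.
D_c = (0.316/0.605) × 13.20 × e^(−0.316×1.609) = 0.5223 × 13.20 × 0.6013 = 4.145 mg/L.
Minimum DO = 10.1 − 4.145 = 5.955 mg/L.

t_c ≈ 1.61 d; minimum DO ≈ 5.96 mg/L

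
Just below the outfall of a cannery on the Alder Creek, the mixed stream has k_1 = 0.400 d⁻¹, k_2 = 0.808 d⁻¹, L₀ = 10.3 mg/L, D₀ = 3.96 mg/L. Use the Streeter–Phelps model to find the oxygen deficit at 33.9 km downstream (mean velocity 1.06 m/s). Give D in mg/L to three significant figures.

Travel time t = x/v = 33.9 km / (1.06 m/s) = 33900 m / 1.06 m/s = 31980 s = 0.3702 d.
k_1 L₀/(k_2−k_1) = 0.400×10.3/(0.808−0.400) = 4.120/0.4080 = 10.10 mg/L.
e^(−k_1 t) = e^(−0.400×0.3702) = 0.8624; e^(−k_2 t) = e^(−0.808×0.3702) = 0.7415.
D = 10.10 × (0.8624 − 0.7415) + 3.96 × 0.7415 = 1.221 + 2.936 = 4.157 mg/L.

D ≈ 4.16 mg/L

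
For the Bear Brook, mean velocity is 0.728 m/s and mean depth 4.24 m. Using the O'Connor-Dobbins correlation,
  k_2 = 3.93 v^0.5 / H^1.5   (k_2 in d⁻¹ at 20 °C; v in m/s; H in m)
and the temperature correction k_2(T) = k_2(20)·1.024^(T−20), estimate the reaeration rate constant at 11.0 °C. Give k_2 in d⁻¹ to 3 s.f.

k_2(20) = 3.93 × 0.728^0.5 / 4.24^1.5 = 3.93 × 0.8532 / 8.731 = 0.3841 d⁻¹.
k_2(11.0) = 0.3841 × 1.024^(11.0−20) = 0.3841 × 0.8078 = 0.3102 d⁻¹.

k_2 ≈ 0.310 d⁻¹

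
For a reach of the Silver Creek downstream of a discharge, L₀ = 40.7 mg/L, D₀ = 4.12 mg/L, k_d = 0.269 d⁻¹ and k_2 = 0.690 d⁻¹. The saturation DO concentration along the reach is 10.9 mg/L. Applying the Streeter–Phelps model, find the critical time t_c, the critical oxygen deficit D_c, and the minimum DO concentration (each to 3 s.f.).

With k_2/k_d = 2.565 and 1 − D₀(k_2−k_d)/(k_d L₀) = 0.8416,
t_c = ln(2.565 × 0.8416) / (0.690 − 0.269) = ln(2.159) / 0.4210 = 0.7695/0.4210 = 1.828 d.
D_c = (k_d/k_2) L₀ e^(−k_d t_c) = (0.269/0.690) × 40.7 × e^(−0.269×1.828) = 0.3899 × 40.7 × 0.6116 = 9.704 mg/L.
Minimum DO = C_s − D_c = 10.9 − 9.704 = 1.196 mg/L.

t_c ≈ 1.83 d; D_c ≈ 9.70 mg/L; min DO ≈ 1.20 mg/L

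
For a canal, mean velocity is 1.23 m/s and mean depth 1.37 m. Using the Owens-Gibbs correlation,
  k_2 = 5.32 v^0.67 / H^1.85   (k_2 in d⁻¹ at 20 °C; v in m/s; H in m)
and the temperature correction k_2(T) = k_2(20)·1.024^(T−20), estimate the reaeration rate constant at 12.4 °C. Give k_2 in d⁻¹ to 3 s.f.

k_2 ≈ 2.85 d⁻¹

k_2(20) = 5.32 × 1.23^0.67 / 1.37^1.85 = 5.32 × 1.149 / 1.790 = 3.414 d⁻¹.
k_2(12.4) = 3.414 × 1.024^(12.4−20) = 3.414 × 0.8351 = 2.851 d⁻¹.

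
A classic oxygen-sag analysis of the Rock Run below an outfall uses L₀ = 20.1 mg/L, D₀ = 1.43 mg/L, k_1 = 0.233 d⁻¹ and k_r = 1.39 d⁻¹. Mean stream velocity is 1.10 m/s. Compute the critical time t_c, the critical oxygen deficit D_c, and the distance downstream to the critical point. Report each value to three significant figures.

t_c = [1/(k_r−k_1)] ln[(k_r/k_1)(1 − D₀(k_r−k_1)/(k_1 L₀))]
= [1/(1.39−0.233)] ln[(1.39/0.233)(1 − 1.43×1.157/(0.233×20.1))]
= (1/1.157) ln[5.966 × 0.6467] = 0.8643 × ln(3.858) = 0.8643 × 1.350 = 1.167 d.
D_c = (k_1/k_r) L₀ e^(−k_1 t_c) = (0.233/1.39) × 20.1 × e^(−0.233×1.167) = 0.1676 × 20.1 × 0.7619 = 2.567 mg/L.
x_c = v t_c = 1.10 m/s × 1.167 d × 86400 s/d = 110900 m ≈ 111 km.

t_c ≈ 1.17 d; D_c ≈ 2.57 mg/L; x_c ≈ 111 km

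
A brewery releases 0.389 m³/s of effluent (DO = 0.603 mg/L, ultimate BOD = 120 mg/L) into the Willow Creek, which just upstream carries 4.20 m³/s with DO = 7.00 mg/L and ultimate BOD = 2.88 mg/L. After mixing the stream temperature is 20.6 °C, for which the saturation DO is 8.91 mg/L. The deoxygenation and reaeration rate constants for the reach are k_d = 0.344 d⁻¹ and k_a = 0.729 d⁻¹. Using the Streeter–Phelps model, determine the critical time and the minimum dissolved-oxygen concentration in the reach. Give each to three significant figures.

Mixed DO = (4.20×7.00 + 0.389×0.603)/(4.20+0.389) = 29.63/4.589 = 6.458 mg/L.
Mixed L₀ = (4.20×2.88 + 0.389×120)/(4.589) = 58.78/4.589 = 12.81 mg/L.
Initial deficit D₀ = C_s − DO₀ = 8.91 − 6.458 = 2.452 mg/L.
t_c = (1/0.3850) ln[(0.729/0.344)(1 − 2.452×0.3850/(0.344×12.81))] = 2.597 × ln(1.665) = 1.324 d.
D_c = (0.344/0.729) × 12.81 × e^(−0.344×1.324) = 0.4719 × 12.81 × 0.6341 = 3.832 mg/L.
Minimum DO = 8.91 − 3.832 = 5.078 mg/L.

t_c ≈ 1.32 d; minimum DO ≈ 5.08 mg/L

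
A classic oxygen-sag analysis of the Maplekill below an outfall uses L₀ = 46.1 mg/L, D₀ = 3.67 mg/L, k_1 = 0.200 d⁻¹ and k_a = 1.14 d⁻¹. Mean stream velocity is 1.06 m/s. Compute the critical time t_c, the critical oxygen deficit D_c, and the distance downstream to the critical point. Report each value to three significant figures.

t_c ≈ 1.35 d; D_c ≈ 6.17 mg/L; x_c ≈ 124 km

With k_a/k_1 = 5.700 and 1 − D₀(k_a−k_1)/(k_1 L₀) = 0.6258,
t_c = ln(5.700 × 0.6258) / (1.14 − 0.200) = ln(3.567) / 0.9400 = 1.272/0.9400 = 1.353 d.
D_c = (k_1/k_a) L₀ e^(−k_1 t_c) = (0.200/1.14) × 46.1 × e^(−0.200×1.353) = 0.1754 × 46.1 × 0.7629 = 6.170 mg/L.
x_c = v t_c = 1.06 m/s × 1.353 d × 86400 s/d = 123900 m ≈ 124 km.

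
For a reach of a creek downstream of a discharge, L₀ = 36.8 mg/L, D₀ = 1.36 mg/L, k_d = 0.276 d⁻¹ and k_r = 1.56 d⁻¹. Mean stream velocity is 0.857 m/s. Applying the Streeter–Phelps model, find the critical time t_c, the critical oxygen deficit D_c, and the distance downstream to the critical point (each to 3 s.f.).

t_c ≈ 1.20 d; D_c ≈ 4.67 mg/L; x_c ≈ 89.0 km

t_c = [1/(k_r−k_d)] ln[(k_r/k_d)(1 − D₀(k_r−k_d)/(k_d L₀))]
= [1/(1.56−0.276)] ln[(1.56/0.276)(1 − 1.36×1.284/(0.276×36.8))]
= (1/1.284) ln[5.652 × 0.8281] = 0.7788 × ln(4.680) = 0.7788 × 1.543 = 1.202 d.
D_c = (k_d/k_r) L₀ e^(−k_d t_c) = (0.276/1.56) × 36.8 × e^(−0.276×1.202) = 0.1769 × 36.8 × 0.7177 = 4.673 mg/L.
x_c = v t_c = 0.857 m/s × 1.202 d × 86400 s/d = 89000 m ≈ 89.0 km.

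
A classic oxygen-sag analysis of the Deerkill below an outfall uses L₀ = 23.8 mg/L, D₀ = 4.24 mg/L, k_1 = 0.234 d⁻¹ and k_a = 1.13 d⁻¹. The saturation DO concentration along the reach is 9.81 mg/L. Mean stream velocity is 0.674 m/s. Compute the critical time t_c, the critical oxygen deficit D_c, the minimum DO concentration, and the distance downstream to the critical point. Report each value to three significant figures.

t_c ≈ 0.478 d; D_c ≈ 4.41 mg/L; min DO ≈ 5.40 mg/L; x_c ≈ 27.8 km

At the critical point dD/dt = 0, so k_1 L₀ e^(−k_1 t) = k_a D. Substituting D(t) from the Streeter–Phelps equation and solving for t gives
t_c = ln[(k_a/k_1)(1 − D₀(k_a−k_1)/(k_1 L₀))] / (k_a−k_1).
Here k_a−k_1 = 0.8960 d⁻¹ and 1 − D₀(k_a−k_1)/(k_1 L₀) = 1 − 4.24×0.8960/(0.234×23.8) = 0.3178, so
t_c = ln(4.829 × 0.3178) / 0.8960 = 0.4285 / 0.8960 = 0.4782 d.
D_c = (k_1/k_a) L₀ e^(−k_1 t_c) = (0.234/1.13) × 23.8 × e^(−0.234×0.4782) = 0.2071 × 23.8 × 0.8941 = 4.407 mg/L.
Minimum DO = C_s − D_c = 9.81 − 4.407 = 5.403 mg/L.
x_c = v t_c = 0.674 m/s × 0.4782 d × 86400 s/d = 27850 m ≈ 27.8 km.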